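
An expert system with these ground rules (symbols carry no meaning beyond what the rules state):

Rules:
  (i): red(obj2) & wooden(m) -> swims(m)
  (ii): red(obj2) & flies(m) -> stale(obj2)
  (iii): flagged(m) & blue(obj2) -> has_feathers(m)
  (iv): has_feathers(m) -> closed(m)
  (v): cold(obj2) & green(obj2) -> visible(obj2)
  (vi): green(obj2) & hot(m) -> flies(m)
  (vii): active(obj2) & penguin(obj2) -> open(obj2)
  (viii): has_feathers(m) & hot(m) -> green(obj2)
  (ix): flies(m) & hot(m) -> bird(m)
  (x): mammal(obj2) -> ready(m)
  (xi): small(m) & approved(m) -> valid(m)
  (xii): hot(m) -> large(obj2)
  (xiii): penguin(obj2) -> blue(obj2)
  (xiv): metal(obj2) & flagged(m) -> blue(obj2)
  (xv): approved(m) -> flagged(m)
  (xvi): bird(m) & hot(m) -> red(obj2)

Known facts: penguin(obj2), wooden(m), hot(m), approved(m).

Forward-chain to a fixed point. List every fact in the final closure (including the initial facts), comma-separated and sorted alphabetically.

approved(m), bird(m), blue(obj2), closed(m), flagged(m), flies(m), green(obj2), has_feathers(m), hot(m), large(obj2), penguin(obj2), red(obj2), stale(obj2), swims(m), wooden(m)

Round 1 — (xii), (xiii), (xv), derive large(obj2), blue(obj2), flagged(m).
Round 2 — (iii), derive has_feathers(m).
Round 3 — (iv), (viii), derive closed(m), green(obj2).
Round 4 — (vi), derive flies(m).
Round 5 — (ix), derive bird(m).
Round 6 — (xvi), derive red(obj2).
Round 7 — (i), (ii), derive swims(m), stale(obj2).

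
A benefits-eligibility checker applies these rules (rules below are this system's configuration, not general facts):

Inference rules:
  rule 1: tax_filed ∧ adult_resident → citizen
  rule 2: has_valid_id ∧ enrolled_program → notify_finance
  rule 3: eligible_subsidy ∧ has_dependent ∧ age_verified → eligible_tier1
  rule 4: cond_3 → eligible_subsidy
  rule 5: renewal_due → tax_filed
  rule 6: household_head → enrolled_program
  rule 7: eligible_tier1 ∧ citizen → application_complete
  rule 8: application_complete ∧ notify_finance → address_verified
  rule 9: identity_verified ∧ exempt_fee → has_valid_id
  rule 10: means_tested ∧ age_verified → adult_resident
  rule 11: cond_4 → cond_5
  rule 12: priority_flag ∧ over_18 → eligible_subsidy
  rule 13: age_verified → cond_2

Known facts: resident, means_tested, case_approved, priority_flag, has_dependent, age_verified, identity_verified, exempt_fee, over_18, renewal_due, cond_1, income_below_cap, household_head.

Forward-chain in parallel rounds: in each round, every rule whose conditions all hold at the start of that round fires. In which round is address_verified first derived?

4

[1] rule 5 [renewal_due → tax_filed]; rule 6 [household_head → enrolled_program]; rule 9 [identity_verified ∧ exempt_fee → has_valid_id]; rule 10 [means_tested ∧ age_verified → adult_resident]; rule 12 [priority_flag ∧ over_18 → eligible_subsidy]; rule 13 [age_verified → cond_2]. ⇒ new: tax_filed, enrolled_program, has_valid_id, adult_resident, eligible_subsidy, cond_2.
[2] rule 1 [tax_filed ∧ adult_resident → citizen]; rule 2 [has_valid_id ∧ enrolled_program → notify_finance]; rule 3 [eligible_subsidy ∧ has_dependent ∧ age_verified → eligible_tier1]. ⇒ new: citizen, notify_finance, eligible_tier1.
[3] rule 7 [eligible_tier1 ∧ citizen → application_complete]. ⇒ new: application_complete.
[4] rule 8 [application_complete ∧ notify_finance → address_verified]. ⇒ new: address_verified.
address_verified first appears in round 4.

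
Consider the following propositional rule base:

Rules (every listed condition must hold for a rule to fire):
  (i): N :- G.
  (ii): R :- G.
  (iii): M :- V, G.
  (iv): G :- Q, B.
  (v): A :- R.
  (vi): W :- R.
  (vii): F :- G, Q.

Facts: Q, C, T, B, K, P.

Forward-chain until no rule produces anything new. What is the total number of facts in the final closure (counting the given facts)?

12

[1] (iv) [G :- Q, B.]. ⇒ new: G.
[2] (i) [N :- G.]; (ii) [R :- G.]; (vii) [F :- G, Q.]. ⇒ new: N, R, F.
[3] (v) [A :- R.]; (vi) [W :- R.]. ⇒ new: A, W.
Closure: {A, B, C, F, G, K, N, P, Q, R, T, W} — 12 facts.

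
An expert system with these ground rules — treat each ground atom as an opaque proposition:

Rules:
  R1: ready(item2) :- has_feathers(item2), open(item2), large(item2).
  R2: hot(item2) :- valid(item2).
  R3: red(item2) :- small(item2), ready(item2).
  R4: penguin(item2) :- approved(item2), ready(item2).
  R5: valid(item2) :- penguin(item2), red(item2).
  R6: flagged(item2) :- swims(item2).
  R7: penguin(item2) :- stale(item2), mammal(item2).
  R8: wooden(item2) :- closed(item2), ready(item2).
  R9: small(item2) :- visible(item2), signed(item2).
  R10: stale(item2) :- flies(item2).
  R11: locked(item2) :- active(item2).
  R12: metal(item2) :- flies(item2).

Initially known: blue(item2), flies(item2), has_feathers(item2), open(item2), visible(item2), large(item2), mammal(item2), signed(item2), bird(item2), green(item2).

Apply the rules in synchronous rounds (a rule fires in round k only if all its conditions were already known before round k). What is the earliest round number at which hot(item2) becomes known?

4

Round 1 — R1, R9, R10, R12, derive ready(item2), small(item2), stale(item2), metal(item2).
Round 2 — R3, R7, derive red(item2), penguin(item2).
Round 3 — R5, derive valid(item2).
Round 4 — R2, derive hot(item2).
hot(item2) first appears in round 4.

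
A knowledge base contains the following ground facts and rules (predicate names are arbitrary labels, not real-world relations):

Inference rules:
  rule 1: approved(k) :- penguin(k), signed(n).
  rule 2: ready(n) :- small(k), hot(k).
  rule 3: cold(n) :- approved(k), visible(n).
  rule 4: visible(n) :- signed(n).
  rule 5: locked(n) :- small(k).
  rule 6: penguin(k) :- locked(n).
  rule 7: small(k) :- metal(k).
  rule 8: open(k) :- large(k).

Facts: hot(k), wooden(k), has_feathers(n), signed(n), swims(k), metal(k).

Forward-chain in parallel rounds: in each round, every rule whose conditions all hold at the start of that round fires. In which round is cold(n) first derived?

5

Round 1: rule 4 [visible(n) :- signed(n).]; rule 7 [small(k) :- metal(k).]. New: visible(n), small(k).
Round 2: rule 2 [ready(n) :- small(k), hot(k).]; rule 5 [locked(n) :- small(k).]. New: ready(n), locked(n).
Round 3: rule 6 [penguin(k) :- locked(n).]. New: penguin(k).
Round 4: rule 1 [approved(k) :- penguin(k), signed(n).]. New: approved(k).
Round 5: rule 3 [cold(n) :- approved(k), visible(n).]. New: cold(n).
cold(n) first appears in round 5.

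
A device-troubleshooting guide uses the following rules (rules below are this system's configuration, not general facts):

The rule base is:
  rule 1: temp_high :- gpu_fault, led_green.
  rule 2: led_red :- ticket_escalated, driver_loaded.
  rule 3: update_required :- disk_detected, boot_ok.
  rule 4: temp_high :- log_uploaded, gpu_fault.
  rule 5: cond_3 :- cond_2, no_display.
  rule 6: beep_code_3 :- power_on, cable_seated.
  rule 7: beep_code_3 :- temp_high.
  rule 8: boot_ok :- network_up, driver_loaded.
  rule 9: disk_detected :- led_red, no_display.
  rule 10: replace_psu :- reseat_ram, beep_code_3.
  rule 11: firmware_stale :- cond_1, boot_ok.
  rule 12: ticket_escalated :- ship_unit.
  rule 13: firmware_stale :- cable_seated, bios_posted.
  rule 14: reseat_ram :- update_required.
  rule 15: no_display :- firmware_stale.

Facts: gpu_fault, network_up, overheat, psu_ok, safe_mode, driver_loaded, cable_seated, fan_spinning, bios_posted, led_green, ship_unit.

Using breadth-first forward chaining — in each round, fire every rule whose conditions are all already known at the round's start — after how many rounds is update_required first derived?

[1] rule 1 [temp_high :- gpu_fault, led_green.]; rule 8 [boot_ok :- network_up, driver_loaded.]; rule 12 [ticket_escalated :- ship_unit.]; rule 13 [firmware_stale :- cable_seated, bios_posted.]. ⇒ new: temp_high, boot_ok, ticket_escalated, firmware_stale.
[2] rule 2 [led_red :- ticket_escalated, driver_loaded.]; rule 7 [beep_code_3 :- temp_high.]; rule 15 [no_display :- firmware_stale.]. ⇒ new: led_red, beep_code_3, no_display.
[3] rule 9 [disk_detected :- led_red, no_display.]. ⇒ new: disk_detected.
[4] rule 3 [update_required :- disk_detected, boot_ok.]. ⇒ new: update_required.
update_required first appears in round 4.

4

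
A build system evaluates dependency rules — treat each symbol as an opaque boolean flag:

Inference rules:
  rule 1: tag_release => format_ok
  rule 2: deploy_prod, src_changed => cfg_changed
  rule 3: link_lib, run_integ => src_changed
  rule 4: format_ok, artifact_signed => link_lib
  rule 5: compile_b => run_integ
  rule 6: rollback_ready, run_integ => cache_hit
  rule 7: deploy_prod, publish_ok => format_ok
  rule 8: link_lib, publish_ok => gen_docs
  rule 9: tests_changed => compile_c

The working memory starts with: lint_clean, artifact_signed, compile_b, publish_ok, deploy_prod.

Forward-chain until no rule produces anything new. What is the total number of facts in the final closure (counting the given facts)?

11

[1] rule 5 [compile_b => run_integ]; rule 7 [deploy_prod, publish_ok => format_ok]. ⇒ new: run_integ, format_ok.
[2] rule 4 [format_ok, artifact_signed => link_lib]. ⇒ new: link_lib.
[3] rule 3 [link_lib, run_integ => src_changed]; rule 8 [link_lib, publish_ok => gen_docs]. ⇒ new: src_changed, gen_docs.
[4] rule 2 [deploy_prod, src_changed => cfg_changed]. ⇒ new: cfg_changed.
Closure: {artifact_signed, cfg_changed, compile_b, deploy_prod, format_ok, gen_docs, link_lib, lint_clean, publish_ok, run_integ, src_changed} — 11 facts.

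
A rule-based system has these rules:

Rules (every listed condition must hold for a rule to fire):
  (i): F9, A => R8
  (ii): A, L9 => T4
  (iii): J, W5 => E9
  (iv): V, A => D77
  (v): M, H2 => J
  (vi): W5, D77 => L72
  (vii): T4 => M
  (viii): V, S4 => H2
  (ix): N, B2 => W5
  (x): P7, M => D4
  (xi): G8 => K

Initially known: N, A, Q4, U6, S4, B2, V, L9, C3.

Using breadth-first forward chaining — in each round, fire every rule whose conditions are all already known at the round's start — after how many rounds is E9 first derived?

4

Round 1: (ii) [A, L9 => T4]; (iv) [V, A => D77]; (viii) [V, S4 => H2]; (ix) [N, B2 => W5]. New: T4, D77, H2, W5.
Round 2: (vi) [W5, D77 => L72]; (vii) [T4 => M]. New: L72, M.
Round 3: (v) [M, H2 => J]. New: J.
Round 4: (iii) [J, W5 => E9]. New: E9.
E9 first appears in round 4.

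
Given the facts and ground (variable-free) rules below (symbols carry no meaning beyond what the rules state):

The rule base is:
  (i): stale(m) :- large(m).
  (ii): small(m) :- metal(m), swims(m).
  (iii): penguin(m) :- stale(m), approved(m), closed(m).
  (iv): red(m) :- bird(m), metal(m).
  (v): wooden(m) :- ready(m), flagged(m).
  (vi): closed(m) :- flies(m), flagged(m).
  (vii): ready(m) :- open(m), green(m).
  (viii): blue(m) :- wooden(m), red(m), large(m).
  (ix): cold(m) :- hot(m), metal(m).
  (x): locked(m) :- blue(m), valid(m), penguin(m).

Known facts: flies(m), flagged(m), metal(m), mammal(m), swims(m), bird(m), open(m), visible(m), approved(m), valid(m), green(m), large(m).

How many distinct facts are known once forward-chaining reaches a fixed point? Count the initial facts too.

21

[1] (i) [stale(m) :- large(m).]; (ii) [small(m) :- metal(m), swims(m).]; (iv) [red(m) :- bird(m), metal(m).]; (vi) [closed(m) :- flies(m), flagged(m).]; (vii) [ready(m) :- open(m), green(m).]. ⇒ new: stale(m), small(m), red(m), closed(m), ready(m).
[2] (iii) [penguin(m) :- stale(m), approved(m), closed(m).]; (v) [wooden(m) :- ready(m), flagged(m).]. ⇒ new: penguin(m), wooden(m).
[3] (viii) [blue(m) :- wooden(m), red(m), large(m).]. ⇒ new: blue(m).
[4] (x) [locked(m) :- blue(m), valid(m), penguin(m).]. ⇒ new: locked(m).
Closure: {approved(m), bird(m), blue(m), closed(m), flagged(m), flies(m), green(m), large(m), locked(m), mammal(m), metal(m), open(m), penguin(m), ready(m), red(m), small(m), stale(m), swims(m), valid(m), visible(m), wooden(m)} — 21 facts.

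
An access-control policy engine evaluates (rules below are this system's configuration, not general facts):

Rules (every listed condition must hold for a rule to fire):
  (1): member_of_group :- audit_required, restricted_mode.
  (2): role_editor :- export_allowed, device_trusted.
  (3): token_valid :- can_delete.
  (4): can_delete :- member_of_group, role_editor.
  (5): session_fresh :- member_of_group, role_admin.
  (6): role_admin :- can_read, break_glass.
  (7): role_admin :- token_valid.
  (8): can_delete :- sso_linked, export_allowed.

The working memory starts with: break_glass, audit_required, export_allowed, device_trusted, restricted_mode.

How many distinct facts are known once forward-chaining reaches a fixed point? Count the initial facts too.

Round 1 — (1), (2), derive member_of_group, role_editor.
Round 2 — (4), derive can_delete.
Round 3 — (3), derive token_valid.
Round 4 — (7), derive role_admin.
Round 5 — (5), derive session_fresh.
Closure: {audit_required, break_glass, can_delete, device_trusted, export_allowed, member_of_group, restricted_mode, role_admin, role_editor, session_fresh, token_valid} — 11 facts.

11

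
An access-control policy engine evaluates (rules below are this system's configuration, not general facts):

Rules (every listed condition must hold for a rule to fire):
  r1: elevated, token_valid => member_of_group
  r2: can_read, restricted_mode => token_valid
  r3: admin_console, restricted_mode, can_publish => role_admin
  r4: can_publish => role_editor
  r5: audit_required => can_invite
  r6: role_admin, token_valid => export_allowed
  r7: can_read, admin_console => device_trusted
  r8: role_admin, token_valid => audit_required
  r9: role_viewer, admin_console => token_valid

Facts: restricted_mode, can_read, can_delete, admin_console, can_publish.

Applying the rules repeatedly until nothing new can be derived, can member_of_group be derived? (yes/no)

no

Round 1 fires r2, r3, r4, r7, giving token_valid, role_admin, role_editor, device_trusted.
Round 2 fires r6, r8, giving export_allowed, audit_required.
Round 3 fires r5, giving can_invite.
Fixed point reached. member_of_group is concluded only by r1; r1 needs elevated (never derived).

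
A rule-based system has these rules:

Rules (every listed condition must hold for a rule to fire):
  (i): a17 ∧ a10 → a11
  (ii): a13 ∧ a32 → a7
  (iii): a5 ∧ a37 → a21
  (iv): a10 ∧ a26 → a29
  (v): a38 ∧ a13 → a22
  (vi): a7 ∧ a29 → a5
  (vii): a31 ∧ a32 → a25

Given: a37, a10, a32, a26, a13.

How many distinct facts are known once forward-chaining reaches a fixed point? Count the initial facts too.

9

Round 1 fires (ii), (iv), giving a7, a29.
Round 2 fires (vi), giving a5.
Round 3 fires (iii), giving a21.
Closure: {a10, a13, a21, a26, a29, a32, a37, a5, a7} — 9 facts.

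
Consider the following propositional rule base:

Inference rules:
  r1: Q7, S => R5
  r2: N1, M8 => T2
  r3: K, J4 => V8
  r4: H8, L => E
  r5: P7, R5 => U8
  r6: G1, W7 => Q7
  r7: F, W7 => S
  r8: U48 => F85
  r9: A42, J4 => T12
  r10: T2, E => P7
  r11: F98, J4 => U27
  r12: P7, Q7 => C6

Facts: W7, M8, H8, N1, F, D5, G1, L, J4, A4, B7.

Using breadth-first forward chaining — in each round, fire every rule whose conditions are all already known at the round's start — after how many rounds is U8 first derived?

Round 1: r2 [N1, M8 => T2]; r4 [H8, L => E]; r6 [G1, W7 => Q7]; r7 [F, W7 => S]. New: T2, E, Q7, S.
Round 2: r1 [Q7, S => R5]; r10 [T2, E => P7]. New: R5, P7.
Round 3: r5 [P7, R5 => U8]; r12 [P7, Q7 => C6]. New: U8, C6.
U8 first appears in round 3.

3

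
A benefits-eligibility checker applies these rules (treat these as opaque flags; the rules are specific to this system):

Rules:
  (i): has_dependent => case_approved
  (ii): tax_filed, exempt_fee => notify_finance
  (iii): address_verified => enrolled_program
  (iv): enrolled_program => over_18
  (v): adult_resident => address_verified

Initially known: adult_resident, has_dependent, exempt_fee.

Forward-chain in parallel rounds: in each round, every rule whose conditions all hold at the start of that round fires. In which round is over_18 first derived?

[1] (i) [has_dependent => case_approved]; (v) [adult_resident => address_verified]. ⇒ new: case_approved, address_verified.
[2] (iii) [address_verified => enrolled_program]. ⇒ new: enrolled_program.
[3] (iv) [enrolled_program => over_18]. ⇒ new: over_18.
over_18 first appears in round 3.

3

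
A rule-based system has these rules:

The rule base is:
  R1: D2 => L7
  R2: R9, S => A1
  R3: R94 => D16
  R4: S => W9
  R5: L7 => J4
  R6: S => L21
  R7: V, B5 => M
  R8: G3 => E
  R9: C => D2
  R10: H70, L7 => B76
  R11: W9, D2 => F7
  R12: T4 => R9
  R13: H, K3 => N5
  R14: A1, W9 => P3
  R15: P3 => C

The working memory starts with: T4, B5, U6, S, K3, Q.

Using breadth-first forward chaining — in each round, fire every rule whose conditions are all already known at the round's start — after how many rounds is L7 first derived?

6

Round 1: R4 [S => W9]; R6 [S => L21]; R12 [T4 => R9]. New: W9, L21, R9.
Round 2: R2 [R9, S => A1]. New: A1.
Round 3: R14 [A1, W9 => P3]. New: P3.
Round 4: R15 [P3 => C]. New: C.
Round 5: R9 [C => D2]. New: D2.
Round 6: R1 [D2 => L7]; R11 [W9, D2 => F7]. New: L7, F7.
L7 first appears in round 6.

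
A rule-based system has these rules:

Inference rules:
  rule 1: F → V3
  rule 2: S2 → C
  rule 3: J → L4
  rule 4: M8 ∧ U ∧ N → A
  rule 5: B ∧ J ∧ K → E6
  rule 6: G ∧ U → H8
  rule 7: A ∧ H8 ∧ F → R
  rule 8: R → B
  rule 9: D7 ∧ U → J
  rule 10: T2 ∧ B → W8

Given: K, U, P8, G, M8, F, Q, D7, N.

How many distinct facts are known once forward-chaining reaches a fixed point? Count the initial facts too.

17

Round 1: rule 1 [F → V3]; rule 4 [M8 ∧ U ∧ N → A]; rule 6 [G ∧ U → H8]; rule 9 [D7 ∧ U → J]. New: V3, A, H8, J.
Round 2: rule 3 [J → L4]; rule 7 [A ∧ H8 ∧ F → R]. New: L4, R.
Round 3: rule 8 [R → B]. New: B.
Round 4: rule 5 [B ∧ J ∧ K → E6]. New: E6.
Closure: {A, B, D7, E6, F, G, H8, J, K, L4, M8, N, P8, Q, R, U, V3} — 17 facts.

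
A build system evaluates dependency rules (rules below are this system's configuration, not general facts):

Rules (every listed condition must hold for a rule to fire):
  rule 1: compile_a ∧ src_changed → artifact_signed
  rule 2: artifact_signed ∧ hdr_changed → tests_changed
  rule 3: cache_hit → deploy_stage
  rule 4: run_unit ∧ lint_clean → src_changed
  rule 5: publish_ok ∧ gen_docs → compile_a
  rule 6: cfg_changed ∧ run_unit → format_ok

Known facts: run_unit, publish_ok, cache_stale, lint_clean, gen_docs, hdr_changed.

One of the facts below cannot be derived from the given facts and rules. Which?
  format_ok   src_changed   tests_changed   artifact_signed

format_ok

Round 1 — rule 4, rule 5, derive src_changed, compile_a.
Round 2 — rule 1, derive artifact_signed.
Round 3 — rule 2, derive tests_changed.
Derived: src_changed (round 1), tests_changed (round 3), artifact_signed (round 2). format_ok never appears in any round.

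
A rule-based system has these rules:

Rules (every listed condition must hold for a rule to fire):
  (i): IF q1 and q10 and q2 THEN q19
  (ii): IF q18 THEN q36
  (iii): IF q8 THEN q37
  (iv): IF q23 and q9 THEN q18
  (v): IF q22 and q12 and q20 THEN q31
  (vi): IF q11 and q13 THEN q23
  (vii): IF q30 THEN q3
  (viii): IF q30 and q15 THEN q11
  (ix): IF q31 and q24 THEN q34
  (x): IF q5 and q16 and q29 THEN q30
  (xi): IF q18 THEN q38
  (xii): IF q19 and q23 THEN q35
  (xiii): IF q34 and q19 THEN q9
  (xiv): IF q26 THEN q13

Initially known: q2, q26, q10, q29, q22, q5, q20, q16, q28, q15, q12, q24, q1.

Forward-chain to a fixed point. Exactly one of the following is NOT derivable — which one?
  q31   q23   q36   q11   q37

q37

Round 1: (i) [IF q1 and q10 and q2 THEN q19]; (v) [IF q22 and q12 and q20 THEN q31]; (x) [IF q5 and q16 and q29 THEN q30]; (xiv) [IF q26 THEN q13]. New: q19, q31, q30, q13.
Round 2: (vii) [IF q30 THEN q3]; (viii) [IF q30 and q15 THEN q11]; (ix) [IF q31 and q24 THEN q34]. New: q3, q11, q34.
Round 3: (vi) [IF q11 and q13 THEN q23]; (xiii) [IF q34 and q19 THEN q9]. New: q23, q9.
Round 4: (iv) [IF q23 and q9 THEN q18]; (xii) [IF q19 and q23 THEN q35]. New: q18, q35.
Round 5: (ii) [IF q18 THEN q36]; (xi) [IF q18 THEN q38]. New: q36, q38.
Derived: q31 (round 1), q11 (round 2), q36 (round 5), q23 (round 3). q37 never appears in any round.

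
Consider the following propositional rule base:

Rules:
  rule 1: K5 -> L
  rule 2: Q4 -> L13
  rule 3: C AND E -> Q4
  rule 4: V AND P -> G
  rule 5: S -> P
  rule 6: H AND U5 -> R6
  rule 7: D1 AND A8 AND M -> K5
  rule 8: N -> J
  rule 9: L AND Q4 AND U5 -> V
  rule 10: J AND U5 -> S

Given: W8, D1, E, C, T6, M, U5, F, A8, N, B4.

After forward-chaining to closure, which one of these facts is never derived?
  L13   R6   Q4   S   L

R6

Round 1 — rule 3, rule 7, rule 8, derive Q4, K5, J.
Round 2 — rule 1, rule 2, rule 10, derive L, L13, S.
Round 3 — rule 5, rule 9, derive P, V.
Round 4 — rule 4, derive G.
Derived: L13 (round 2), L (round 2), S (round 2), Q4 (round 1). R6 never appears in any round.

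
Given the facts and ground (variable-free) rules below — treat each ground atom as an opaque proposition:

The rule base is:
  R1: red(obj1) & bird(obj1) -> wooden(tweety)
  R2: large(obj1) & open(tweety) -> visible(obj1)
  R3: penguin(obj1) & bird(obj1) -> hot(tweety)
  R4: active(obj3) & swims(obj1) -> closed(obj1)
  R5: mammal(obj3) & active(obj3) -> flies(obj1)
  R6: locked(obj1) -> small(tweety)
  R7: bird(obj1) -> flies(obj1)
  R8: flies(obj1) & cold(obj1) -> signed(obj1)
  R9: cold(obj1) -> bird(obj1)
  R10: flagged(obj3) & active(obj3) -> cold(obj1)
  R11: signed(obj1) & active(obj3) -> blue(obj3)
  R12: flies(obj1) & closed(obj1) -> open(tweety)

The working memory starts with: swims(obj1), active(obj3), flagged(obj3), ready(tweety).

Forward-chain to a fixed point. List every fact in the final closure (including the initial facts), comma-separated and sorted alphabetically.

Round 1: R4 [active(obj3) & swims(obj1) -> closed(obj1)]; R10 [flagged(obj3) & active(obj3) -> cold(obj1)]. New: closed(obj1), cold(obj1).
Round 2: R9 [cold(obj1) -> bird(obj1)]. New: bird(obj1).
Round 3: R7 [bird(obj1) -> flies(obj1)]. New: flies(obj1).
Round 4: R8 [flies(obj1) & cold(obj1) -> signed(obj1)]; R12 [flies(obj1) & closed(obj1) -> open(tweety)]. New: signed(obj1), open(tweety).
Round 5: R11 [signed(obj1) & active(obj3) -> blue(obj3)]. New: blue(obj3).

active(obj3), bird(obj1), blue(obj3), closed(obj1), cold(obj1), flagged(obj3), flies(obj1), open(tweety), ready(tweety), signed(obj1), swims(obj1)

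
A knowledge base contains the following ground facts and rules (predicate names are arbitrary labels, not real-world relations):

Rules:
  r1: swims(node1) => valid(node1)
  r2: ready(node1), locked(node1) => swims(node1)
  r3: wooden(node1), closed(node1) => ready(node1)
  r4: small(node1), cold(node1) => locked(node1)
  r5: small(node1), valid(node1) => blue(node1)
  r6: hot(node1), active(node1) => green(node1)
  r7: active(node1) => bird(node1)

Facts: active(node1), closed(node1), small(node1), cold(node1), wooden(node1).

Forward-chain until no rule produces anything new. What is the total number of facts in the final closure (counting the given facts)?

Round 1 fires r3, r4, r7, giving ready(node1), locked(node1), bird(node1).
Round 2 fires r2, giving swims(node1).
Round 3 fires r1, giving valid(node1).
Round 4 fires r5, giving blue(node1).
Closure: {active(node1), bird(node1), blue(node1), closed(node1), cold(node1), locked(node1), ready(node1), small(node1), swims(node1), valid(node1), wooden(node1)} — 11 facts.

11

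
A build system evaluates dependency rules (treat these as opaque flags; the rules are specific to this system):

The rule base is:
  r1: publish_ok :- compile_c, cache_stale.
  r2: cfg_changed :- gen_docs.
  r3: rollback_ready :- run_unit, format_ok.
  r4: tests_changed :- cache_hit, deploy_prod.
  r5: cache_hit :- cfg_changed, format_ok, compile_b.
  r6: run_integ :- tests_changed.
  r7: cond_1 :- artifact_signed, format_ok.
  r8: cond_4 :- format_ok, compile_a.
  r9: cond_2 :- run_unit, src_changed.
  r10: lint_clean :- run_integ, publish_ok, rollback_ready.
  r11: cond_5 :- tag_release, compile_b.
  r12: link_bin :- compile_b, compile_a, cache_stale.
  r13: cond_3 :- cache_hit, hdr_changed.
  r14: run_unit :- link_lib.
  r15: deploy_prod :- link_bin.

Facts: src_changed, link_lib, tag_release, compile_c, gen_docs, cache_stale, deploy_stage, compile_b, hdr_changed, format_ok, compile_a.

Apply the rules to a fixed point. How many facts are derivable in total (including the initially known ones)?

Round 1 — r1, r2, r8, r11, r12, r14, derive publish_ok, cfg_changed, cond_4, cond_5, link_bin, run_unit.
Round 2 — r3, r5, r9, r15, derive rollback_ready, cache_hit, cond_2, deploy_prod.
Round 3 — r4, r13, derive tests_changed, cond_3.
Round 4 — r6, derive run_integ.
Round 5 — r10, derive lint_clean.
Closure: {cache_hit, cache_stale, cfg_changed, compile_a, compile_b, compile_c, cond_2, cond_3, cond_4, cond_5, deploy_prod, deploy_stage, format_ok, gen_docs, hdr_changed, link_bin, link_lib, lint_clean, publish_ok, rollback_ready, run_integ, run_unit, src_changed, tag_release, tests_changed} — 25 facts.

25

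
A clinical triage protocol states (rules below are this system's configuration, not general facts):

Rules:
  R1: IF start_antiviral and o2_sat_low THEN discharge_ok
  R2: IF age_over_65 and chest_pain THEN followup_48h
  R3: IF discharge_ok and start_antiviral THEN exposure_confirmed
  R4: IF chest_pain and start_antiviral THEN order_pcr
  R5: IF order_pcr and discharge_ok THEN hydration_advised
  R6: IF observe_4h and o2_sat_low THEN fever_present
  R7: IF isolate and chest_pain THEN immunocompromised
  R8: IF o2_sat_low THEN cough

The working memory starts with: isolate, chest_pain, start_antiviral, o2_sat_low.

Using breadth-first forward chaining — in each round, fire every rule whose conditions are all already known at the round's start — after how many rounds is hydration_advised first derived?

Round 1: R1 [IF start_antiviral and o2_sat_low THEN discharge_ok]; R4 [IF chest_pain and start_antiviral THEN order_pcr]; R7 [IF isolate and chest_pain THEN immunocompromised]; R8 [IF o2_sat_low THEN cough]. Adds discharge_ok, order_pcr, immunocompromised, cough.
Round 2: R3 [IF discharge_ok and start_antiviral THEN exposure_confirmed]; R5 [IF order_pcr and discharge_ok THEN hydration_advised]. Adds exposure_confirmed, hydration_advised.
hydration_advised first appears in round 2.

2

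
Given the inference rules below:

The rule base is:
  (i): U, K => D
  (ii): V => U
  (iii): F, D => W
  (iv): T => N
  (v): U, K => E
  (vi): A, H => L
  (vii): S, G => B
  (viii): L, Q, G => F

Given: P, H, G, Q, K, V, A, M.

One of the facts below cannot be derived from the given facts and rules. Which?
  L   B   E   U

B

Round 1 fires (ii), (vi), giving U, L.
Round 2 fires (i), (v), (viii), giving D, E, F.
Round 3 fires (iii), giving W.
Derived: U (round 1), L (round 1), E (round 2). B never appears in any round.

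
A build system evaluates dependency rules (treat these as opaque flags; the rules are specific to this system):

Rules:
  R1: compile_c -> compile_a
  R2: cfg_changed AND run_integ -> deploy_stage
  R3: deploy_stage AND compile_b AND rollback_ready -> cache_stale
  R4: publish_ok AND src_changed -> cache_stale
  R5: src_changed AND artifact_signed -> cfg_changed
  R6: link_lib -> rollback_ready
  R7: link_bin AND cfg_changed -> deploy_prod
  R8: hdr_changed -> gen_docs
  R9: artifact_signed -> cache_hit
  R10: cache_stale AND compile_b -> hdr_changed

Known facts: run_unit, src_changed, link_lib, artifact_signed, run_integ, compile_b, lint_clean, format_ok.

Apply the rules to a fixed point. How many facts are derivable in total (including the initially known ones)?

[1] R5 [src_changed AND artifact_signed -> cfg_changed]; R6 [link_lib -> rollback_ready]; R9 [artifact_signed -> cache_hit]. ⇒ new: cfg_changed, rollback_ready, cache_hit.
[2] R2 [cfg_changed AND run_integ -> deploy_stage]. ⇒ new: deploy_stage.
[3] R3 [deploy_stage AND compile_b AND rollback_ready -> cache_stale]. ⇒ new: cache_stale.
[4] R10 [cache_stale AND compile_b -> hdr_changed]. ⇒ new: hdr_changed.
[5] R8 [hdr_changed -> gen_docs]. ⇒ new: gen_docs.
Closure: {artifact_signed, cache_hit, cache_stale, cfg_changed, compile_b, deploy_stage, format_ok, gen_docs, hdr_changed, link_lib, lint_clean, rollback_ready, run_integ, run_unit, src_changed} — 15 facts.

15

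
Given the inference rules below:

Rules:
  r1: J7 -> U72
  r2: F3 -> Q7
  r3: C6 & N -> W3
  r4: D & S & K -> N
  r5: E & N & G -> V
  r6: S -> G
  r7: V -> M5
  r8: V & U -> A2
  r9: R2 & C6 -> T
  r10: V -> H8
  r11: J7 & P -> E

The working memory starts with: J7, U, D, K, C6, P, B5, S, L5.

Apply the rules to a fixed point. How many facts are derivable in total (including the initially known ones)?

Round 1: r1 [J7 -> U72]; r4 [D & S & K -> N]; r6 [S -> G]; r11 [J7 & P -> E]. New: U72, N, G, E.
Round 2: r3 [C6 & N -> W3]; r5 [E & N & G -> V]. New: W3, V.
Round 3: r7 [V -> M5]; r8 [V & U -> A2]; r10 [V -> H8]. New: M5, A2, H8.
Closure: {A2, B5, C6, D, E, G, H8, J7, K, L5, M5, N, P, S, U, U72, V, W3} — 18 facts.

18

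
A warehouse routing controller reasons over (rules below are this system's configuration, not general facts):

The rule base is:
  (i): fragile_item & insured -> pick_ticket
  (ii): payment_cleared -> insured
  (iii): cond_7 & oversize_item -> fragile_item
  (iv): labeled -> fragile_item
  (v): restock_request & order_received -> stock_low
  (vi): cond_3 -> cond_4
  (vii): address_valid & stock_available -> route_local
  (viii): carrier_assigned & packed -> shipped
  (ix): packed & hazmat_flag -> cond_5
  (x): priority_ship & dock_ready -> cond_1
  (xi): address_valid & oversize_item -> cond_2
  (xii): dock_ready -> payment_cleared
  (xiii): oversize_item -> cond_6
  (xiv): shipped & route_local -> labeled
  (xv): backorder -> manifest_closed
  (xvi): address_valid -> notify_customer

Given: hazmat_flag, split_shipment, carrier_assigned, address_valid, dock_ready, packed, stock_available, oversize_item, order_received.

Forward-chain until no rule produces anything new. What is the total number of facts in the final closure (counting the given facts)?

20

Round 1: (vii) [address_valid & stock_available -> route_local]; (viii) [carrier_assigned & packed -> shipped]; (ix) [packed & hazmat_flag -> cond_5]; (xi) [address_valid & oversize_item -> cond_2]; (xii) [dock_ready -> payment_cleared]; (xiii) [oversize_item -> cond_6]; (xvi) [address_valid -> notify_customer]. Adds route_local, shipped, cond_5, cond_2, payment_cleared, cond_6, notify_customer.
Round 2: (ii) [payment_cleared -> insured]; (xiv) [shipped & route_local -> labeled]. Adds insured, labeled.
Round 3: (iv) [labeled -> fragile_item]. Adds fragile_item.
Round 4: (i) [fragile_item & insured -> pick_ticket]. Adds pick_ticket.
Closure: {address_valid, carrier_assigned, cond_2, cond_5, cond_6, dock_ready, fragile_item, hazmat_flag, insured, labeled, notify_customer, order_received, oversize_item, packed, payment_cleared, pick_ticket, route_local, shipped, split_shipment, stock_available} — 20 facts.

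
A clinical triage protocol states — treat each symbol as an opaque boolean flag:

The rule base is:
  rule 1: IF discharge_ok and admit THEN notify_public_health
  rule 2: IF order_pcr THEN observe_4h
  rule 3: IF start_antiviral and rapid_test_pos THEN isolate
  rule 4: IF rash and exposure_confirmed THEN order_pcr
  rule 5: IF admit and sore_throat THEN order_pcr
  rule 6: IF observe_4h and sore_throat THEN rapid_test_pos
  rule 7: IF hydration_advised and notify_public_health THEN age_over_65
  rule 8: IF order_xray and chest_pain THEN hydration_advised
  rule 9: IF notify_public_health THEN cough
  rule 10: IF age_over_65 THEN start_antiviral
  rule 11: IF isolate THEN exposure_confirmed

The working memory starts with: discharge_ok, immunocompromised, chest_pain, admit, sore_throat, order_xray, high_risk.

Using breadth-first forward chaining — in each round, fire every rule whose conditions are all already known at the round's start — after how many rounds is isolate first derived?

4

Round 1 fires rule 1, rule 5, rule 8, giving notify_public_health, order_pcr, hydration_advised.
Round 2 fires rule 2, rule 7, rule 9, giving observe_4h, age_over_65, cough.
Round 3 fires rule 6, rule 10, giving rapid_test_pos, start_antiviral.
Round 4 fires rule 3, giving isolate.
isolate first appears in round 4.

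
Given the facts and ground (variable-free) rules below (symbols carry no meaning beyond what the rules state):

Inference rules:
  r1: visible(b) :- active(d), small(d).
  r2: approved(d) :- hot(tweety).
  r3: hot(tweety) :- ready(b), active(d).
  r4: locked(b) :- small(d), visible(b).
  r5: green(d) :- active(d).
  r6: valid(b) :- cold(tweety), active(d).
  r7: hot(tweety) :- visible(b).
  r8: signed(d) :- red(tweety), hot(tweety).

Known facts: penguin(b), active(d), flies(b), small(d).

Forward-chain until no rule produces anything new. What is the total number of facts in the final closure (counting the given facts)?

9

[1] r1 [visible(b) :- active(d), small(d).]; r5 [green(d) :- active(d).]. ⇒ new: visible(b), green(d).
[2] r4 [locked(b) :- small(d), visible(b).]; r7 [hot(tweety) :- visible(b).]. ⇒ new: locked(b), hot(tweety).
[3] r2 [approved(d) :- hot(tweety).]. ⇒ new: approved(d).
Closure: {active(d), approved(d), flies(b), green(d), hot(tweety), locked(b), penguin(b), small(d), visible(b)} — 9 facts.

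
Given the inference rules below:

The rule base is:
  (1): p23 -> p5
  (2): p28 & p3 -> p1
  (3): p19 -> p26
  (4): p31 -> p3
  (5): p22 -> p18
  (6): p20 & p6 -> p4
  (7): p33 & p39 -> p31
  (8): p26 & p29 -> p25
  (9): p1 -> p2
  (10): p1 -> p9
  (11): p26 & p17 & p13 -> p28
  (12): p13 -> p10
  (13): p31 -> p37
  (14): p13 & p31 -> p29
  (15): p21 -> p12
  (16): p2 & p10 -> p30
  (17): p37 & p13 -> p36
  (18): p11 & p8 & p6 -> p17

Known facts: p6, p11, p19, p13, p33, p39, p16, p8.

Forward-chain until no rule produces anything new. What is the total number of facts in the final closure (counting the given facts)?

22

Round 1 — (3), (7), (12), (18), derive p26, p31, p10, p17.
Round 2 — (4), (11), (13), (14), derive p3, p28, p37, p29.
Round 3 — (2), (8), (17), derive p1, p25, p36.
Round 4 — (9), (10), derive p2, p9.
Round 5 — (16), derive p30.
Closure: {p1, p10, p11, p13, p16, p17, p19, p2, p25, p26, p28, p29, p3, p30, p31, p33, p36, p37, p39, p6, p8, p9} — 22 facts.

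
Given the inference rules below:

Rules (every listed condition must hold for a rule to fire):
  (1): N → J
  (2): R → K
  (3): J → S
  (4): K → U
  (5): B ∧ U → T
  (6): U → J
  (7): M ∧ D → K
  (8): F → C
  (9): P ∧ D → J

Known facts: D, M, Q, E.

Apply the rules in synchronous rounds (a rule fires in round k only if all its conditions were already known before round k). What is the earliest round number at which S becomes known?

4

[1] (7) [M ∧ D → K]. ⇒ new: K.
[2] (4) [K → U]. ⇒ new: U.
[3] (6) [U → J]. ⇒ new: J.
[4] (3) [J → S]. ⇒ new: S.
S first appears in round 4.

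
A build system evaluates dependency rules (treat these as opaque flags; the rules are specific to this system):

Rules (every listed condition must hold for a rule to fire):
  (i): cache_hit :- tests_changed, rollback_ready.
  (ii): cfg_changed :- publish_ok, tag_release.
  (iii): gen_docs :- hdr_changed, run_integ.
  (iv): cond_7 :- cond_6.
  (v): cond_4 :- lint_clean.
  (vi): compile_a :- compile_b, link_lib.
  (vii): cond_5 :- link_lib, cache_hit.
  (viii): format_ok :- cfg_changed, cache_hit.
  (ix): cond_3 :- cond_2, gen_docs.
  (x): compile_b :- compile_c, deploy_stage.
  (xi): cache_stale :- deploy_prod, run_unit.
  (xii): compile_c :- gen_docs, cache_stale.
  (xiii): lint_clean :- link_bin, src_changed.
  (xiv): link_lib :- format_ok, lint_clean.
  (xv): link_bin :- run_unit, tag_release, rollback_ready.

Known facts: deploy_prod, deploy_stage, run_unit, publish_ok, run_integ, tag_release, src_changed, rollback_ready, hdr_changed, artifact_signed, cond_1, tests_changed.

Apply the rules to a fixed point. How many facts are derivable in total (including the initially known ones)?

Round 1 fires (i), (ii), (iii), (xi), (xv), giving cache_hit, cfg_changed, gen_docs, cache_stale, link_bin.
Round 2 fires (viii), (xii), (xiii), giving format_ok, compile_c, lint_clean.
Round 3 fires (v), (x), (xiv), giving cond_4, compile_b, link_lib.
Round 4 fires (vi), (vii), giving compile_a, cond_5.
Closure: {artifact_signed, cache_hit, cache_stale, cfg_changed, compile_a, compile_b, compile_c, cond_1, cond_4, cond_5, deploy_prod, deploy_stage, format_ok, gen_docs, hdr_changed, link_bin, link_lib, lint_clean, publish_ok, rollback_ready, run_integ, run_unit, src_changed, tag_release, tests_changed} — 25 facts.

25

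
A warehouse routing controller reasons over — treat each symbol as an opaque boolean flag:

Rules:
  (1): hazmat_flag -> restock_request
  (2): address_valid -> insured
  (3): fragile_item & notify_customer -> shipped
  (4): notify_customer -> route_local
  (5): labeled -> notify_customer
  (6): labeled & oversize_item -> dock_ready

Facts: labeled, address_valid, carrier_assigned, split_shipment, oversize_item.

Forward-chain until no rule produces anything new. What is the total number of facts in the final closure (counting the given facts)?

9

Round 1: (2) [address_valid -> insured]; (5) [labeled -> notify_customer]; (6) [labeled & oversize_item -> dock_ready]. Adds insured, notify_customer, dock_ready.
Round 2: (4) [notify_customer -> route_local]. Adds route_local.
Closure: {address_valid, carrier_assigned, dock_ready, insured, labeled, notify_customer, oversize_item, route_local, split_shipment} — 9 facts.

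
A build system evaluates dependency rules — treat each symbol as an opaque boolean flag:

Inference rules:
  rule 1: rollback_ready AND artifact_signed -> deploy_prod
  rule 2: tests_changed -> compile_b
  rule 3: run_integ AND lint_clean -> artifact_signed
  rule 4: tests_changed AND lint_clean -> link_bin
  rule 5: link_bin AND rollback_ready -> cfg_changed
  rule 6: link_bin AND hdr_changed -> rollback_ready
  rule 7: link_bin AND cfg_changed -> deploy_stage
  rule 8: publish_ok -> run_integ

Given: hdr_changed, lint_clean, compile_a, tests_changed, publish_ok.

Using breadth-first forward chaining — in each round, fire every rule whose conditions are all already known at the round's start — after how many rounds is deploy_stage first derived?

Round 1: rule 2 [tests_changed -> compile_b]; rule 4 [tests_changed AND lint_clean -> link_bin]; rule 8 [publish_ok -> run_integ]. New: compile_b, link_bin, run_integ.
Round 2: rule 3 [run_integ AND lint_clean -> artifact_signed]; rule 6 [link_bin AND hdr_changed -> rollback_ready]. New: artifact_signed, rollback_ready.
Round 3: rule 1 [rollback_ready AND artifact_signed -> deploy_prod]; rule 5 [link_bin AND rollback_ready -> cfg_changed]. New: deploy_prod, cfg_changed.
Round 4: rule 7 [link_bin AND cfg_changed -> deploy_stage]. New: deploy_stage.
deploy_stage first appears in round 4.

4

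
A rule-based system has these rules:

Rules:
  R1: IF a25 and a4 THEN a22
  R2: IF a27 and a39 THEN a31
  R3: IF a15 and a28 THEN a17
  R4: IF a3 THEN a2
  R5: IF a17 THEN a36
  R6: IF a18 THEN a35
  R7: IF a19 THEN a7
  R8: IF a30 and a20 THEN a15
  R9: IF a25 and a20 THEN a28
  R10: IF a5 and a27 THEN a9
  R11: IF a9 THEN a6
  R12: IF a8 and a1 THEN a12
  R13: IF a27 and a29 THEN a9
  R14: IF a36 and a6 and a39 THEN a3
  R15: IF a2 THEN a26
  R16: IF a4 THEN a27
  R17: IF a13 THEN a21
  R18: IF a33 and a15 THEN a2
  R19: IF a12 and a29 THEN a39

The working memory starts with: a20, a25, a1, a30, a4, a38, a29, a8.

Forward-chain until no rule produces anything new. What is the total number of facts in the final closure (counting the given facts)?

Round 1 fires R1, R8, R9, R12, R16, giving a22, a15, a28, a12, a27.
Round 2 fires R3, R13, R19, giving a17, a9, a39.
Round 3 fires R2, R5, R11, giving a31, a36, a6.
Round 4 fires R14, giving a3.
Round 5 fires R4, giving a2.
Round 6 fires R15, giving a26.
Closure: {a1, a12, a15, a17, a2, a20, a22, a25, a26, a27, a28, a29, a3, a30, a31, a36, a38, a39, a4, a6, a8, a9} — 22 facts.

22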